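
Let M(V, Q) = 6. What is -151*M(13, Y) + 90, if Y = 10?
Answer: -816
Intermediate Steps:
-151*M(13, Y) + 90 = -151*6 + 90 = -906 + 90 = -816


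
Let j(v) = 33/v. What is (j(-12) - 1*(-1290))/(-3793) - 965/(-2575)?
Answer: 276461/7813580 ≈ 0.035382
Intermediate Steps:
(j(-12) - 1*(-1290))/(-3793) - 965/(-2575) = (33/(-12) - 1*(-1290))/(-3793) - 965/(-2575) = (33*(-1/12) + 1290)*(-1/3793) - 965*(-1/2575) = (-11/4 + 1290)*(-1/3793) + 193/515 = (5149/4)*(-1/3793) + 193/515 = -5149/15172 + 193/515 = 276461/7813580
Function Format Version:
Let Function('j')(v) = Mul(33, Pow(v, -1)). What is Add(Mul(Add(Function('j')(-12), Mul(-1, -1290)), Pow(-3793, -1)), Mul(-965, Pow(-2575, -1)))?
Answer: Rational(276461, 7813580) ≈ 0.035382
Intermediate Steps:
Add(Mul(Add(Function('j')(-12), Mul(-1, -1290)), Pow(-3793, -1)), Mul(-965, Pow(-2575, -1))) = Add(Mul(Add(Mul(33, Pow(-12, -1)), Mul(-1, -1290)), Pow(-3793, -1)), Mul(-965, Pow(-2575, -1))) = Add(Mul(Add(Mul(33, Rational(-1, 12)), 1290), Rational(-1, 3793)), Mul(-965, Rational(-1, 2575))) = Add(Mul(Add(Rational(-11, 4), 1290), Rational(-1, 3793)), Rational(193, 515)) = Add(Mul(Rational(5149, 4), Rational(-1, 3793)), Rational(193, 515)) = Add(Rational(-5149, 15172), Rational(193, 515)) = Rational(276461, 7813580)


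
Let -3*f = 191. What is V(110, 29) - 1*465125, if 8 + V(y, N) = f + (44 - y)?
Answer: -1395788/3 ≈ -4.6526e+5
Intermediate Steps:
f = -191/3 (f = -⅓*191 = -191/3 ≈ -63.667)
V(y, N) = -83/3 - y (V(y, N) = -8 + (-191/3 + (44 - y)) = -8 + (-59/3 - y) = -83/3 - y)
V(110, 29) - 1*465125 = (-83/3 - 1*110) - 1*465125 = (-83/3 - 110) - 465125 = -413/3 - 465125 = -1395788/3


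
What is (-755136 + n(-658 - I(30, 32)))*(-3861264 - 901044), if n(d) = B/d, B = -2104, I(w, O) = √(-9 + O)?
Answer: 1556931594299295552/432941 + 10019896032*√23/432941 ≈ 3.5962e+12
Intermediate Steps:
n(d) = -2104/d
(-755136 + n(-658 - I(30, 32)))*(-3861264 - 901044) = (-755136 - 2104/(-658 - √(-9 + 32)))*(-3861264 - 901044) = (-755136 - 2104/(-658 - √23))*(-4762308) = 3596190213888 + 10019896032/(-658 - √23)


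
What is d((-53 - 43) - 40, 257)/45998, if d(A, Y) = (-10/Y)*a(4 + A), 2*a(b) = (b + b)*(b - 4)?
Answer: -89760/5910743 ≈ -0.015186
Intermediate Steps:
a(b) = b*(-4 + b) (a(b) = ((b + b)*(b - 4))/2 = ((2*b)*(-4 + b))/2 = (2*b*(-4 + b))/2 = b*(-4 + b))
d(A, Y) = -10*A*(4 + A)/Y (d(A, Y) = (-10/Y)*((4 + A)*(-4 + (4 + A))) = (-10/Y)*((4 + A)*A) = (-10/Y)*(A*(4 + A)) = -10*A*(4 + A)/Y)
d((-53 - 43) - 40, 257)/45998 = -10*((-53 - 43) - 40)*(4 + ((-53 - 43) - 40))/257/45998 = -10*(-96 - 40)*1/257*(4 + (-96 - 40))*(1/45998) = -10*(-136)*1/257*(4 - 136)*(1/45998) = -10*(-136)*1/257*(-132)*(1/45998) = -179520/257*1/45998 = -89760/5910743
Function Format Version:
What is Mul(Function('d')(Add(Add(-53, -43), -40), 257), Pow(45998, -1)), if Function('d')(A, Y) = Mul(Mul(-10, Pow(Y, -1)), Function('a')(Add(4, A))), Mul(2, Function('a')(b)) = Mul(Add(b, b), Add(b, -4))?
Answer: Rational(-89760, 5910743) ≈ -0.015186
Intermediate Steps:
Function('a')(b) = Mul(b, Add(-4, b)) (Function('a')(b) = Mul(Rational(1, 2), Mul(Add(b, b), Add(b, -4))) = Mul(Rational(1, 2), Mul(Mul(2, b), Add(-4, b))) = Mul(Rational(1, 2), Mul(2, b, Add(-4, b))) = Mul(b, Add(-4, b)))
Function('d')(A, Y) = Mul(-10, A, Pow(Y, -1), Add(4, A)) (Function('d')(A, Y) = Mul(Mul(-10, Pow(Y, -1)), Mul(Add(4, A), Add(-4, Add(4, A)))) = Mul(Mul(-10, Pow(Y, -1)), Mul(Add(4, A), A)) = Mul(Mul(-10, Pow(Y, -1)), Mul(A, Add(4, A))) = Mul(-10, A, Pow(Y, -1), Add(4, A)))
Mul(Function('d')(Add(Add(-53, -43), -40), 257), Pow(45998, -1)) = Mul(Mul(-10, Add(Add(-53, -43), -40), Pow(257, -1), Add(4, Add(Add(-53, -43), -40))), Pow(45998, -1)) = Mul(Mul(-10, Add(-96, -40), Rational(1, 257), Add(4, Add(-96, -40))), Rational(1, 45998)) = Mul(Mul(-10, -136, Rational(1, 257), Add(4, -136)), Rational(1, 45998)) = Mul(Mul(-10, -136, Rational(1, 257), -132), Rational(1, 45998)) = Mul(Rational(-179520, 257), Rational(1, 45998)) = Rational(-89760, 5910743)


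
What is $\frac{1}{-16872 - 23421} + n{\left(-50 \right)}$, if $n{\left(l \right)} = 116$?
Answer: $\frac{4673987}{40293} \approx 116.0$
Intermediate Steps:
$\frac{1}{-16872 - 23421} + n{\left(-50 \right)} = \frac{1}{-16872 - 23421} + 116 = \frac{1}{-40293} + 116 = - \frac{1}{40293} + 116 = \frac{4673987}{40293}$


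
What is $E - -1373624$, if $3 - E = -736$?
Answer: $1374363$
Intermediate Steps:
$E = 739$ ($E = 3 - -736 = 3 + 736 = 739$)
$E - -1373624 = 739 - -1373624 = 739 + 1373624 = 1374363$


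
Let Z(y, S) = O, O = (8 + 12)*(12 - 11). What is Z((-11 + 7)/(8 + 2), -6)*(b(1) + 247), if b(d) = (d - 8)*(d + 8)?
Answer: 3680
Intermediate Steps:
b(d) = (-8 + d)*(8 + d)
O = 20 (O = 20*1 = 20)
Z(y, S) = 20
Z((-11 + 7)/(8 + 2), -6)*(b(1) + 247) = 20*((-64 + 1²) + 247) = 20*((-64 + 1) + 247) = 20*(-63 + 247) = 20*184 = 3680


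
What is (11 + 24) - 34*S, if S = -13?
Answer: 477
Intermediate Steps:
(11 + 24) - 34*S = (11 + 24) - 34*(-13) = 35 + 442 = 477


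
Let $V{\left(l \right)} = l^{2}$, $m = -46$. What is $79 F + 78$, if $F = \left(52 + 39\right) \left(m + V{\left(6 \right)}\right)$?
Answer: $-71812$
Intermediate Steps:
$F = -910$ ($F = \left(52 + 39\right) \left(-46 + 6^{2}\right) = 91 \left(-46 + 36\right) = 91 \left(-10\right) = -910$)
$79 F + 78 = 79 \left(-910\right) + 78 = -71890 + 78 = -71812$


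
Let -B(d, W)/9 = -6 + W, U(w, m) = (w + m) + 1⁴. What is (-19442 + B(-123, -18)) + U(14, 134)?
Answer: -19077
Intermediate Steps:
U(w, m) = 1 + m + w (U(w, m) = (m + w) + 1 = 1 + m + w)
B(d, W) = 54 - 9*W (B(d, W) = -9*(-6 + W) = 54 - 9*W)
(-19442 + B(-123, -18)) + U(14, 134) = (-19442 + (54 - 9*(-18))) + (1 + 134 + 14) = (-19442 + (54 + 162)) + 149 = (-19442 + 216) + 149 = -19226 + 149 = -19077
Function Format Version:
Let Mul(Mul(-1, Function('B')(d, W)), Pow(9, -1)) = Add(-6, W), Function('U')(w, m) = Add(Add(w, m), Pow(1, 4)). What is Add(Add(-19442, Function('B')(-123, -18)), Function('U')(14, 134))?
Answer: -19077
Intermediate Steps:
Function('U')(w, m) = Add(1, m, w) (Function('U')(w, m) = Add(Add(m, w), 1) = Add(1, m, w))
Function('B')(d, W) = Add(54, Mul(-9, W)) (Function('B')(d, W) = Mul(-9, Add(-6, W)) = Add(54, Mul(-9, W)))
Add(Add(-19442, Function('B')(-123, -18)), Function('U')(14, 134)) = Add(Add(-19442, Add(54, Mul(-9, -18))), Add(1, 134, 14)) = Add(Add(-19442, Add(54, 162)), 149) = Add(Add(-19442, 216), 149) = Add(-19226, 149) = -19077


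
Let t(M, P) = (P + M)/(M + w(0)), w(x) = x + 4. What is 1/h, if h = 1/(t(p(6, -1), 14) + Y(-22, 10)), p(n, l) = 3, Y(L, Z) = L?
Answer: -137/7 ≈ -19.571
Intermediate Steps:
w(x) = 4 + x
t(M, P) = (M + P)/(4 + M) (t(M, P) = (P + M)/(M + (4 + 0)) = (M + P)/(M + 4) = (M + P)/(4 + M))
h = -7/137 (h = 1/((3 + 14)/(4 + 3) - 22) = 1/(17/7 - 22) = 1/(-137/7) = -7/137 ≈ -0.051095)
1/h = 1/(-7/137) = -137/7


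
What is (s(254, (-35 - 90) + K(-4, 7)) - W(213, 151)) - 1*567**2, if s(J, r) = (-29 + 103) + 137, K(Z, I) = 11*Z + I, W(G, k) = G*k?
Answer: -353441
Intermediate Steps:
K(Z, I) = I + 11*Z
s(J, r) = 211 (s(J, r) = 74 + 137 = 211)
(s(254, (-35 - 90) + K(-4, 7)) - W(213, 151)) - 1*567**2 = (211 - 213*151) - 1*567**2 = (211 - 1*32163) - 1*321489 = (211 - 32163) - 321489 = -31952 - 321489 = -353441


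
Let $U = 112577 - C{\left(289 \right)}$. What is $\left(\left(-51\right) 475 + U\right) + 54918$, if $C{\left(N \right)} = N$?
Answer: $142981$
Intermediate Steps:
$U = 112288$ ($U = 112577 - 289 = 112288$)
$\left(\left(-51\right) 475 + U\right) + 54918 = \left(\left(-51\right) 475 + 112288\right) + 54918 = \left(-24225 + 112288\right) + 54918 = 88063 + 54918 = 142981$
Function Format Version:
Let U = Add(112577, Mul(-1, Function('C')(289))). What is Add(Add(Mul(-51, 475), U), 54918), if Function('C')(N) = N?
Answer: 142981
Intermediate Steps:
U = 112288 (U = Add(112577, Mul(-1, 289)) = Add(112577, -289) = 112288)
Add(Add(Mul(-51, 475), U), 54918) = Add(Add(Mul(-51, 475), 112288), 54918) = Add(Add(-24225, 112288), 54918) = Add(88063, 54918) = 142981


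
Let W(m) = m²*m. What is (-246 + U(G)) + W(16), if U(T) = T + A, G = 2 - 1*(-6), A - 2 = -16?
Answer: 3844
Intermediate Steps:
W(m) = m³
A = -14 (A = 2 - 16 = -14)
G = 8 (G = 2 + 6 = 8)
U(T) = -14 + T (U(T) = T - 14 = -14 + T)
(-246 + U(G)) + W(16) = (-246 + (-14 + 8)) + 16³ = (-246 - 6) + 4096 = -252 + 4096 = 3844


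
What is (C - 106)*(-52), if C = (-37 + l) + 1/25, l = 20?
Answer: 159848/25 ≈ 6393.9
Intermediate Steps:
C = -424/25 (C = (-37 + 20) + 1/25 = -17 + 1/25 = -424/25 ≈ -16.960)
(C - 106)*(-52) = (-424/25 - 106)*(-52) = -3074/25*(-52) = 159848/25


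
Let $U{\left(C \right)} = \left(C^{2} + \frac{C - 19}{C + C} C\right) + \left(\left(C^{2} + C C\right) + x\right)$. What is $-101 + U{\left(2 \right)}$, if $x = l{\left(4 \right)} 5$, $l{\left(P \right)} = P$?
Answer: $- \frac{155}{2} \approx -77.5$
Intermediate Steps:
$x = 20$ ($x = 4 \cdot 5 = 20$)
$U{\left(C \right)} = \frac{21}{2} + \frac{C}{2} + 3 C^{2}$ ($U{\left(C \right)} = \left(C^{2} + \frac{C - 19}{C + C} C\right) + \left(\left(C^{2} + C C\right) + 20\right) = \left(C^{2} + \frac{-19 + C}{2 C} C\right) + \left(\left(C^{2} + C^{2}\right) + 20\right) = \left(C^{2} + \left(-19 + C\right) \frac{1}{2 C} C\right) + \left(2 C^{2} + 20\right) = \left(C^{2} + \frac{-19 + C}{2 C} C\right) + \left(20 + 2 C^{2}\right) = \left(C^{2} + \left(- \frac{19}{2} + \frac{C}{2}\right)\right) + \left(20 + 2 C^{2}\right) = \left(- \frac{19}{2} + C^{2} + \frac{C}{2}\right) + \left(20 + 2 C^{2}\right) = \frac{21}{2} + \frac{C}{2} + 3 C^{2}$)
$-101 + U{\left(2 \right)} = -101 + \left(\frac{21}{2} + \frac{1}{2} \cdot 2 + 3 \cdot 2^{2}\right) = -101 + \left(\frac{21}{2} + 1 + 3 \cdot 4\right) = -101 + \left(\frac{21}{2} + 1 + 12\right) = -101 + \frac{47}{2} = - \frac{155}{2}$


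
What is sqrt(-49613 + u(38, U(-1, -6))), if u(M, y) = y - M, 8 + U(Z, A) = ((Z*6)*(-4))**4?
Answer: sqrt(282117) ≈ 531.15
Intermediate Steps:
U(Z, A) = -8 + 331776*Z**4 (U(Z, A) = -8 + ((Z*6)*(-4))**4 = -8 + ((6*Z)*(-4))**4 = -8 + (-24*Z)**4 = -8 + 331776*Z**4)
sqrt(-49613 + u(38, U(-1, -6))) = sqrt(-49613 + ((-8 + 331776*(-1)**4) - 1*38)) = sqrt(-49613 + ((-8 + 331776*1) - 38)) = sqrt(-49613 + ((-8 + 331776) - 38)) = sqrt(-49613 + (331768 - 38)) = sqrt(-49613 + 331730) = sqrt(282117)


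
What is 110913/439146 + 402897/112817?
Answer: 63147825961/16514378094 ≈ 3.8238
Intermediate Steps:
110913/439146 + 402897/112817 = 110913*(1/439146) + 402897*(1/112817) = 36971/146382 + 402897/112817 = 63147825961/16514378094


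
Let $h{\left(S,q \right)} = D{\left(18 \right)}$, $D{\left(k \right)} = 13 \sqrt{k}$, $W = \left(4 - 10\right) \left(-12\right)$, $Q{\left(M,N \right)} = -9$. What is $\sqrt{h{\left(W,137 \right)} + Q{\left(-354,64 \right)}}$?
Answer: $\sqrt{-9 + 39 \sqrt{2}} \approx 6.7937$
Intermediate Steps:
$W = 72$ ($W = \left(-6\right) \left(-12\right) = 72$)
$h{\left(S,q \right)} = 39 \sqrt{2}$ ($h{\left(S,q \right)} = 13 \sqrt{18} = 13 \cdot 3 \sqrt{2} = 39 \sqrt{2}$)
$\sqrt{h{\left(W,137 \right)} + Q{\left(-354,64 \right)}} = \sqrt{39 \sqrt{2} - 9} = \sqrt{-9 + 39 \sqrt{2}}$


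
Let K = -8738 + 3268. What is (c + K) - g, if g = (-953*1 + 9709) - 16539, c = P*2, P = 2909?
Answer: 8131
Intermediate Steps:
c = 5818 (c = 2909*2 = 5818)
g = -7783 (g = (-953 + 9709) - 16539 = 8756 - 16539 = -7783)
K = -5470
(c + K) - g = (5818 - 5470) - 1*(-7783) = 348 + 7783 = 8131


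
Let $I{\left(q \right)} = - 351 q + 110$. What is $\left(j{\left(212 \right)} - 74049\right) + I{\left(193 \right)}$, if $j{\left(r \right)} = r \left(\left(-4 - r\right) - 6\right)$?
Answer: $-188746$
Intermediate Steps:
$j{\left(r \right)} = r \left(-10 - r\right)$
$I{\left(q \right)} = 110 - 351 q$
$\left(j{\left(212 \right)} - 74049\right) + I{\left(193 \right)} = \left(\left(-1\right) 212 \left(10 + 212\right) - 74049\right) + \left(110 - 67743\right) = \left(\left(-1\right) 212 \cdot 222 - 74049\right) + \left(110 - 67743\right) = \left(-47064 - 74049\right) - 67633 = -121113 - 67633 = -188746$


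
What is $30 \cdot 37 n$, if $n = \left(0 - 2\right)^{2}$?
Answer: $4440$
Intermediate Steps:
$n = 4$ ($n = \left(-2\right)^{2} = 4$)
$30 \cdot 37 n = 30 \cdot 37 \cdot 4 = 1110 \cdot 4 = 4440$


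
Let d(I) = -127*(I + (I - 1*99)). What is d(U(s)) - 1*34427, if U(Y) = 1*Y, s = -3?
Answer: -21092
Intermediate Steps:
U(Y) = Y
d(I) = 12573 - 254*I (d(I) = -127*(I + (I - 99)) = -127*(I + (-99 + I)) = -127*(-99 + 2*I) = 12573 - 254*I)
d(U(s)) - 1*34427 = (12573 - 254*(-3)) - 1*34427 = (12573 + 762) - 34427 = 13335 - 34427 = -21092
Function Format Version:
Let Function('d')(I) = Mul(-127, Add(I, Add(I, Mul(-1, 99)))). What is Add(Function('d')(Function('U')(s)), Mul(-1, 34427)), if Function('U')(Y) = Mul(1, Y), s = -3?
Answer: -21092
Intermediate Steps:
Function('U')(Y) = Y
Function('d')(I) = Add(12573, Mul(-254, I)) (Function('d')(I) = Mul(-127, Add(I, Add(I, -99))) = Mul(-127, Add(I, Add(-99, I))) = Mul(-127, Add(-99, Mul(2, I))) = Add(12573, Mul(-254, I)))
Add(Function('d')(Function('U')(s)), Mul(-1, 34427)) = Add(Add(12573, Mul(-254, -3)), Mul(-1, 34427)) = Add(Add(12573, 762), -34427) = Add(13335, -34427) = -21092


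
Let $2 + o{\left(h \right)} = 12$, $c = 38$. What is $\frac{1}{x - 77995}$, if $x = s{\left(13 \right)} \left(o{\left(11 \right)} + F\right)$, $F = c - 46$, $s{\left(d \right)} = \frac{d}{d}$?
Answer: $- \frac{1}{77993} \approx -1.2822 \cdot 10^{-5}$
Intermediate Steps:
$o{\left(h \right)} = 10$ ($o{\left(h \right)} = -2 + 12 = 10$)
$s{\left(d \right)} = 1$
$F = -8$ ($F = 38 - 46 = -8$)
$x = 2$ ($x = 1 \left(10 - 8\right) = 1 \cdot 2 = 2$)
$\frac{1}{x - 77995} = \frac{1}{2 - 77995} = \frac{1}{-77993} = - \frac{1}{77993}$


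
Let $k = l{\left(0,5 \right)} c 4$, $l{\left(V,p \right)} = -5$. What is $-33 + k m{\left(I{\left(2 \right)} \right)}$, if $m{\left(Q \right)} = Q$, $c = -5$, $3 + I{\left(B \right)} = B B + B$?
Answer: $267$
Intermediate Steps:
$I{\left(B \right)} = -3 + B + B^{2}$ ($I{\left(B \right)} = -3 + \left(B B + B\right) = -3 + \left(B^{2} + B\right) = -3 + \left(B + B^{2}\right) = -3 + B + B^{2}$)
$k = 100$ ($k = \left(-5\right) \left(-5\right) 4 = 25 \cdot 4 = 100$)
$-33 + k m{\left(I{\left(2 \right)} \right)} = -33 + 100 \left(-3 + 2 + 2^{2}\right) = -33 + 100 \left(-3 + 2 + 4\right) = -33 + 100 \cdot 3 = -33 + 300 = 267$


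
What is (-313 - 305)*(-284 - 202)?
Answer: 300348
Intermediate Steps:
(-313 - 305)*(-284 - 202) = -618*(-486) = 300348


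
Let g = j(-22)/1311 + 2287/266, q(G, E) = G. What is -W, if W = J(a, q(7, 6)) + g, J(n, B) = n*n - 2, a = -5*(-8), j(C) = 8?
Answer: -29487607/18354 ≈ -1606.6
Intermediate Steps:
a = 40
J(n, B) = -2 + n² (J(n, B) = n² - 2 = -2 + n²)
g = 157915/18354 (g = 8/1311 + 2287/266 = 157915/18354 ≈ 8.6039)
W = 29487607/18354 (W = (-2 + 40²) + 157915/18354 = (-2 + 1600) + 157915/18354 = 1598 + 157915/18354 = 29487607/18354 ≈ 1606.6)
-W = -1*29487607/18354 = -29487607/18354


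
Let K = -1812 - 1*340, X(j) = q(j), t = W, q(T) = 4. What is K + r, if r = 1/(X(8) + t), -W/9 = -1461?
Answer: -28305255/13153 ≈ -2152.0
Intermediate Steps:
W = 13149 (W = -9*(-1461) = 13149)
t = 13149
X(j) = 4
r = 1/13153 (r = 1/(4 + 13149) = 1/13153 ≈ 7.6028e-5)
K = -2152 (K = -1812 - 340 = -2152)
K + r = -2152 + 1/13153 = -28305255/13153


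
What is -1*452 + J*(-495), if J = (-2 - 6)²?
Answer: -32132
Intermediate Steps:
J = 64 (J = (-8)² = 64)
-1*452 + J*(-495) = -1*452 + 64*(-495) = -452 - 31680 = -32132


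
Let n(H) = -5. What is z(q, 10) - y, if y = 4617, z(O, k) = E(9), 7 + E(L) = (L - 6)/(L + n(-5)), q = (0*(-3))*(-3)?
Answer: -18493/4 ≈ -4623.3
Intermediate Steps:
q = 0 (q = 0*(-3) = 0)
E(L) = -7 + (-6 + L)/(-5 + L) (E(L) = -7 + (L - 6)/(L - 5) = -7 + (-6 + L)/(-5 + L))
z(O, k) = -25/4 (z(O, k) = (29 - 6*9)/(-5 + 9) = (29 - 54)/4 = (¼)*(-25) = -25/4)
z(q, 10) - y = -25/4 - 1*4617 = -25/4 - 4617 = -18493/4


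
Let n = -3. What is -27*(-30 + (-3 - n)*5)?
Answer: 810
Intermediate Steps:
-27*(-30 + (-3 - n)*5) = -27*(-30 + (-3 - 1*(-3))*5) = -27*(-30 + (-3 + 3)*5) = -27*(-30 + 0*5) = -27*(-30 + 0) = -27*(-30) = 810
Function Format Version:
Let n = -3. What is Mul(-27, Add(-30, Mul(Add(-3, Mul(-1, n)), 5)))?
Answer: 810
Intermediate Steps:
Mul(-27, Add(-30, Mul(Add(-3, Mul(-1, n)), 5))) = Mul(-27, Add(-30, Mul(Add(-3, Mul(-1, -3)), 5))) = Mul(-27, Add(-30, Mul(Add(-3, 3), 5))) = Mul(-27, Add(-30, Mul(0, 5))) = Mul(-27, Add(-30, 0)) = Mul(-27, -30) = 810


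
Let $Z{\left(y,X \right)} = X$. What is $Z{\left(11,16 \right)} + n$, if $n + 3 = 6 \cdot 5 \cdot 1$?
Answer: $43$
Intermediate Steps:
$n = 27$ ($n = -3 + 6 \cdot 5 \cdot 1 = -3 + 30 \cdot 1 = -3 + 30 = 27$)
$Z{\left(11,16 \right)} + n = 16 + 27 = 43$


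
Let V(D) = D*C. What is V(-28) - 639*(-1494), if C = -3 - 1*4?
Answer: 954862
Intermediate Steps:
C = -7 (C = -3 - 4 = -7)
V(D) = -7*D (V(D) = D*(-7) = -7*D)
V(-28) - 639*(-1494) = -7*(-28) - 639*(-1494) = 196 + 954666 = 954862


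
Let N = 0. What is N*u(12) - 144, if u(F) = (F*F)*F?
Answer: -144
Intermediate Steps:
u(F) = F³ (u(F) = F²*F = F³)
N*u(12) - 144 = 0*12³ - 144 = 0*1728 - 144 = 0 - 144 = -144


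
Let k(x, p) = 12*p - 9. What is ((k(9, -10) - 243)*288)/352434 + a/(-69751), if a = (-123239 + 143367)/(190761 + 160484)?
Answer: -25733390991136/84652193565665 ≈ -0.30399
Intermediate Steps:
k(x, p) = -9 + 12*p
a = 20128/351245 ≈ 0.057305
((k(9, -10) - 243)*288)/352434 + a/(-69751) = (((-9 + 12*(-10)) - 243)*288)/352434 + (20128/351245)/(-69751) = (((-9 - 120) - 243)*288)*(1/352434) + (20128/351245)*(-1/69751) = ((-129 - 243)*288)*(1/352434) - 1184/1441158235 = -372*288*(1/352434) - 1184/1441158235 = -107136*1/352434 - 1184/1441158235 = -17856/58739 - 1184/1441158235 = -25733390991136/84652193565665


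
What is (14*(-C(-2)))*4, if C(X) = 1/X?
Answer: 28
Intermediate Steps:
(14*(-C(-2)))*4 = (14*(-1/(-2)))*4 = (14*(-1*(-½)))*4 = (14*(½))*4 = 7*4 = 28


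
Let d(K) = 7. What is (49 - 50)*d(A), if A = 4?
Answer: -7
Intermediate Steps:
(49 - 50)*d(A) = (49 - 50)*7 = -1*7 = -7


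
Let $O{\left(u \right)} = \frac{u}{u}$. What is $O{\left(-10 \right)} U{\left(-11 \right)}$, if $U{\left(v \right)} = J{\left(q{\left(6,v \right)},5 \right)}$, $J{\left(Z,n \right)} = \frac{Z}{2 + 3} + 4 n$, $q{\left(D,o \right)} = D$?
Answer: $\frac{106}{5} \approx 21.2$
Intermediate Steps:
$O{\left(u \right)} = 1$
$J{\left(Z,n \right)} = 4 n + \frac{Z}{5}$ ($J{\left(Z,n \right)} = \frac{Z}{5} + 4 n = 4 n + \frac{Z}{5}$)
$U{\left(v \right)} = \frac{106}{5}$ ($U{\left(v \right)} = 4 \cdot 5 + \frac{1}{5} \cdot 6 = 20 + \frac{6}{5} = \frac{106}{5}$)
$O{\left(-10 \right)} U{\left(-11 \right)} = 1 \cdot \frac{106}{5} = \frac{106}{5}$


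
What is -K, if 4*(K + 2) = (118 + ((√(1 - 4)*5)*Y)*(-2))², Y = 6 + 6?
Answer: 7321 + 7080*I*√3 ≈ 7321.0 + 12263.0*I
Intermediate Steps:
Y = 12
K = -2 + (118 - 120*I*√3)²/4 (K = -2 + (118 + ((√(1 - 4)*5)*12)*(-2))²/4 = -2 + (118 + ((√(-3)*5)*12)*(-2))²/4 = -2 + (118 + (((I*√3)*5)*12)*(-2))²/4 = -2 + (118 + ((5*I*√3)*12)*(-2))²/4 = -2 + (118 + (60*I*√3)*(-2))²/4 = -2 + (118 - 120*I*√3)²/4 ≈ -7321.0 - 12263.0*I)
-K = -(-7321 - 7080*I*√3) = 7321 + 7080*I*√3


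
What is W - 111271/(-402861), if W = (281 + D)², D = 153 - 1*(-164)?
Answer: 144064816315/402861 ≈ 3.5760e+5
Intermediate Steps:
D = 317 (D = 153 + 164 = 317)
W = 357604 (W = (281 + 317)² = 598² = 357604)
W - 111271/(-402861) = 357604 - 111271/(-402861) = 357604 - 111271*(-1)/402861 = 357604 - 1*(-111271/402861) = 357604 + 111271/402861 = 144064816315/402861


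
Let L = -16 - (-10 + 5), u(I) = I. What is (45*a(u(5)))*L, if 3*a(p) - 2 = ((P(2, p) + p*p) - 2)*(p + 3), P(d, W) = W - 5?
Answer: -30690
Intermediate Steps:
P(d, W) = -5 + W
L = -11 (L = -16 - 1*(-5) = -16 + 5 = -11)
a(p) = ⅔ + (3 + p)*(-7 + p + p²)/3 (a(p) = ⅔ + ((((-5 + p) + p*p) - 2)*(p + 3))/3 = ⅔ + ((((-5 + p) + p²) - 2)*(3 + p))/3 = ⅔ + (((-5 + p + p²) - 2)*(3 + p))/3 = ⅔ + ((-7 + p + p²)*(3 + p))/3 = ⅔ + ((3 + p)*(-7 + p + p²))/3 = ⅔ + (3 + p)*(-7 + p + p²)/3)
(45*a(u(5)))*L = (45*(-19/3 - 4/3*5 + (⅓)*5³ + (4/3)*5²))*(-11) = (45*(-19/3 - 20/3 + (⅓)*125 + (4/3)*25))*(-11) = (45*(-19/3 - 20/3 + 125/3 + 100/3))*(-11) = (45*62)*(-11) = 2790*(-11) = -30690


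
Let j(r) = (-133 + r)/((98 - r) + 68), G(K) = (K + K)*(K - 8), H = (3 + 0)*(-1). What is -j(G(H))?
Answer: 67/100 ≈ 0.67000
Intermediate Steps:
H = -3 (H = 3*(-1) = -3)
G(K) = 2*K*(-8 + K) (G(K) = (2*K)*(-8 + K) = 2*K*(-8 + K))
j(r) = (-133 + r)/(166 - r)
-j(G(H)) = -(133 - 2*(-3)*(-8 - 3))/(-166 + 2*(-3)*(-8 - 3)) = -(133 - 2*(-3)*(-11))/(-166 + 2*(-3)*(-11)) = -(133 - 1*66)/(-166 + 66) = -(133 - 66)/(-100) = -(-1)*67/100 = -1*(-67/100) = 67/100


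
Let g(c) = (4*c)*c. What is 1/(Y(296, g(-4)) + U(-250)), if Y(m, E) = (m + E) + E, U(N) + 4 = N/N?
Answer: 1/421 ≈ 0.0023753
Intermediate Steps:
U(N) = -3 (U(N) = -4 + N/N = -4 + 1 = -3)
g(c) = 4*c²
Y(m, E) = m + 2*E (Y(m, E) = (E + m) + E = m + 2*E)
1/(Y(296, g(-4)) + U(-250)) = 1/((296 + 2*(4*(-4)²)) - 3) = 1/((296 + 2*(4*16)) - 3) = 1/((296 + 2*64) - 3) = 1/((296 + 128) - 3) = 1/(424 - 3) = 1/421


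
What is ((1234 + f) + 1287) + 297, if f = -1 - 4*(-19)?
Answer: 2893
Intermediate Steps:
f = 75 (f = -1 + 76 = 75)
((1234 + f) + 1287) + 297 = ((1234 + 75) + 1287) + 297 = (1309 + 1287) + 297 = 2596 + 297 = 2893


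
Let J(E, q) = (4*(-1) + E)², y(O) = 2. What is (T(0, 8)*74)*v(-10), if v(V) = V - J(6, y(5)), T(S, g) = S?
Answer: 0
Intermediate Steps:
J(E, q) = (-4 + E)²
v(V) = -4 + V (v(V) = V - (-4 + 6)² = V - 1*2² = V - 1*4 = V - 4 = -4 + V)
(T(0, 8)*74)*v(-10) = (0*74)*(-4 - 10) = 0*(-14) = 0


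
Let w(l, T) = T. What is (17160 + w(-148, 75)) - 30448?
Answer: -13213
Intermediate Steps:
(17160 + w(-148, 75)) - 30448 = (17160 + 75) - 30448 = 17235 - 30448 = -13213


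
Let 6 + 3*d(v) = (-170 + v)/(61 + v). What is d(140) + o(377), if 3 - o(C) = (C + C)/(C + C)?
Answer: -10/201 ≈ -0.049751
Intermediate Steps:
o(C) = 2 (o(C) = 3 - (C + C)/(C + C) = 3 - 2*C/(2*C) = 3 - 2*C*1/(2*C) = 3 - 1*1 = 3 - 1 = 2)
d(v) = -2 + (-170 + v)/(3*(61 + v)) (d(v) = -2 + ((-170 + v)/(61 + v))/3 = -2 + (-170 + v)/(3*(61 + v)))
d(140) + o(377) = (-536 - 5*140)/(3*(61 + 140)) + 2 = (1/3)*(-536 - 700)/201 + 2 = (1/3)*(1/201)*(-1236) + 2 = -412/201 + 2 = -10/201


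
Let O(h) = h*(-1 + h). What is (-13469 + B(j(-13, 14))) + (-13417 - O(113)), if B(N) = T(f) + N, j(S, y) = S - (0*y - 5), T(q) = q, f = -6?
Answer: -39556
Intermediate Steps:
j(S, y) = 5 + S (j(S, y) = S - (0 - 5) = S - 1*(-5) = S + 5 = 5 + S)
B(N) = -6 + N
(-13469 + B(j(-13, 14))) + (-13417 - O(113)) = (-13469 + (-6 + (5 - 13))) + (-13417 - 113*(-1 + 113)) = (-13469 + (-6 - 8)) + (-13417 - 113*112) = (-13469 - 14) + (-13417 - 1*12656) = -13483 + (-13417 - 12656) = -13483 - 26073 = -39556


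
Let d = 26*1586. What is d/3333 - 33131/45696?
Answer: 84471173/7252608 ≈ 11.647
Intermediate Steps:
d = 41236
d/3333 - 33131/45696 = 41236/3333 - 33131/45696 = 41236*(1/3333) - 33131*1/45696 = 41236/3333 - 4733/6528 = 84471173/7252608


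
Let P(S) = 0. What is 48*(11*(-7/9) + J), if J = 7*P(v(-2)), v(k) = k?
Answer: -1232/3 ≈ -410.67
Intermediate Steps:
J = 0 (J = 7*0 = 0)
48*(11*(-7/9) + J) = 48*(11*(-7/9) + 0) = 48*(-77/9 + 0) = 48*(-77/9) = -1232/3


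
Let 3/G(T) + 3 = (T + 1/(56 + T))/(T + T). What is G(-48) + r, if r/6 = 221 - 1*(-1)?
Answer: 2556468/1921 ≈ 1330.8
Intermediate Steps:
r = 1332 (r = 6*(221 - 1*(-1)) = 6*(221 + 1) = 6*222 = 1332)
G(T) = 3/(-3 + (T + 1/(56 + T))/(2*T)) (G(T) = 3/(-3 + (T + 1/(56 + T))/(T + T)) = 3/(-3 + (T + 1/(56 + T))/((2*T))) = 3/(-3 + (T + 1/(56 + T))*(1/(2*T))) = 3/(-3 + (T + 1/(56 + T))/(2*T)))
G(-48) + r = -6*(-48)*(56 - 48)/(-1 + 5*(-48)**2 + 280*(-48)) + 1332 = -6*(-48)*8/(-1 + 5*2304 - 13440) + 1332 = -6*(-48)*8/(-1 + 11520 - 13440) + 1332 = -6*(-48)*8/(-1921) + 1332 = -6*(-48)*(-1/1921)*8 + 1332 = -2304/1921 + 1332 = 2556468/1921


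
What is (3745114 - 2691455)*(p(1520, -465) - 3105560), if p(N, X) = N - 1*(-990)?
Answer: -3269556559950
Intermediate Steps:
p(N, X) = 990 + N (p(N, X) = N + 990 = 990 + N)
(3745114 - 2691455)*(p(1520, -465) - 3105560) = (3745114 - 2691455)*((990 + 1520) - 3105560) = 1053659*(2510 - 3105560) = 1053659*(-3103050) = -3269556559950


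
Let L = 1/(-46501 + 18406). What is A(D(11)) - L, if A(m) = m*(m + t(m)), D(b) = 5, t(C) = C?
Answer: 1404751/28095 ≈ 50.000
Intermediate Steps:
L = -1/28095 (L = 1/(-28095) = -1/28095 ≈ -3.5594e-5)
A(m) = 2*m² (A(m) = m*(m + m) = m*(2*m) = 2*m²)
A(D(11)) - L = 2*5² - 1*(-1/28095) = 2*25 + 1/28095 = 50 + 1/28095 = 1404751/28095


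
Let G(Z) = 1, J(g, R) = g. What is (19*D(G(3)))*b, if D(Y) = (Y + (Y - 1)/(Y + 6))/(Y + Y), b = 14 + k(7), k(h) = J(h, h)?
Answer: 399/2 ≈ 199.50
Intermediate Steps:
k(h) = h
b = 21 (b = 14 + 7 = 21)
D(Y) = (Y + (-1 + Y)/(6 + Y))/(2*Y) (D(Y) = (Y + (-1 + Y)/(6 + Y))/((2*Y)) = (Y + (-1 + Y)/(6 + Y))*(1/(2*Y)) = (Y + (-1 + Y)/(6 + Y))/(2*Y))
(19*D(G(3)))*b = (19*((½)*(-1 + 1² + 7*1)/(1*(6 + 1))))*21 = (19*((½)*1*(-1 + 1 + 7)/7))*21 = (19*((½)*1*(⅐)*7))*21 = (19*(½))*21 = (19/2)*21 = 399/2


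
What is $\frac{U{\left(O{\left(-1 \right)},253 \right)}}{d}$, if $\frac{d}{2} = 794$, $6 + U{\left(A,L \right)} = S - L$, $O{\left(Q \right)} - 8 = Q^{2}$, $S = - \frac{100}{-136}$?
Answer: $- \frac{8781}{53992} \approx -0.16264$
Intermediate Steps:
$S = \frac{25}{34}$ ($S = \left(-100\right) \left(- \frac{1}{136}\right) = \frac{25}{34} \approx 0.73529$)
$O{\left(Q \right)} = 8 + Q^{2}$
$U{\left(A,L \right)} = - \frac{179}{34} - L$ ($U{\left(A,L \right)} = -6 - \left(- \frac{25}{34} + L\right) = - \frac{179}{34} - L$)
$d = 1588$ ($d = 2 \cdot 794 = 1588$)
$\frac{U{\left(O{\left(-1 \right)},253 \right)}}{d} = \frac{- \frac{179}{34} - 253}{1588} = \left(- \frac{179}{34} - 253\right) \frac{1}{1588} = \left(- \frac{8781}{34}\right) \frac{1}{1588} = - \frac{8781}{53992}$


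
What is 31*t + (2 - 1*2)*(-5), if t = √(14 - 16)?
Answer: 31*I*√2 ≈ 43.841*I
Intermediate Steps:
t = I*√2 (t = √(-2) = I*√2 ≈ 1.4142*I)
31*t + (2 - 1*2)*(-5) = 31*(I*√2) + (2 - 1*2)*(-5) = 31*I*√2 + (2 - 2)*(-5) = 31*I*√2 + 0*(-5) = 31*I*√2 + 0 = 31*I*√2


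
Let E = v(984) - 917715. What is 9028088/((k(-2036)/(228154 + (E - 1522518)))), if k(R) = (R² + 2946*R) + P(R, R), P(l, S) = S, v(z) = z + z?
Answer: 4988269149442/463699 ≈ 1.0758e+7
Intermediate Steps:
v(z) = 2*z
E = -915747 (E = 2*984 - 917715 = 1968 - 917715 = -915747)
k(R) = R² + 2947*R (k(R) = (R² + 2946*R) + R = R² + 2947*R)
9028088/((k(-2036)/(228154 + (E - 1522518)))) = 9028088/(((-2036*(2947 - 2036))/(228154 + (-915747 - 1522518)))) = 9028088/(((-2036*911)/(228154 - 2438265))) = 9028088/((-1854796/(-2210111))) = 9028088/((-1854796*(-1/2210111))) = 9028088/(1854796/2210111) = 9028088*(2210111/1854796) = 4988269149442/463699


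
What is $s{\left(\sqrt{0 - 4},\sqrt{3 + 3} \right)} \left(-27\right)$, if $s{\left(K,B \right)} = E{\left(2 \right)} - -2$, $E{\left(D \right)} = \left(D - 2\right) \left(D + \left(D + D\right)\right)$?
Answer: $-54$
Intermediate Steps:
$E{\left(D \right)} = 3 D \left(-2 + D\right)$ ($E{\left(D \right)} = \left(-2 + D\right) \left(D + 2 D\right) = \left(-2 + D\right) 3 D = 3 D \left(-2 + D\right)$)
$s{\left(K,B \right)} = 2$ ($s{\left(K,B \right)} = 3 \cdot 2 \left(-2 + 2\right) - -2 = 3 \cdot 2 \cdot 0 + 2 = 0 + 2 = 2$)
$s{\left(\sqrt{0 - 4},\sqrt{3 + 3} \right)} \left(-27\right) = 2 \left(-27\right) = -54$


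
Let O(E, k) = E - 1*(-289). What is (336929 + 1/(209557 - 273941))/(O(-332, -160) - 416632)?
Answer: -4338567347/5365440640 ≈ -0.80861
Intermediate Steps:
O(E, k) = 289 + E (O(E, k) = E + 289 = 289 + E)
(336929 + 1/(209557 - 273941))/(O(-332, -160) - 416632) = (336929 + 1/(209557 - 273941))/((289 - 332) - 416632) = (336929 + 1/(-64384))/(-43 - 416632) = (336929 - 1/64384)/(-416675) = (21692836735/64384)*(-1/416675) = -4338567347/5365440640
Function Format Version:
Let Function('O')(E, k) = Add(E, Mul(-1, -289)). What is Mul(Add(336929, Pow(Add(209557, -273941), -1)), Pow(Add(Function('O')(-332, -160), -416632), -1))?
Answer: Rational(-4338567347, 5365440640) ≈ -0.80861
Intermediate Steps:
Function('O')(E, k) = Add(289, E) (Function('O')(E, k) = Add(E, 289) = Add(289, E))
Mul(Add(336929, Pow(Add(209557, -273941), -1)), Pow(Add(Function('O')(-332, -160), -416632), -1)) = Mul(Add(336929, Pow(Add(209557, -273941), -1)), Pow(Add(Add(289, -332), -416632), -1)) = Mul(Add(336929, Pow(-64384, -1)), Pow(Add(-43, -416632), -1)) = Mul(Add(336929, Rational(-1, 64384)), Pow(-416675, -1)) = Mul(Rational(21692836735, 64384), Rational(-1, 416675)) = Rational(-4338567347, 5365440640)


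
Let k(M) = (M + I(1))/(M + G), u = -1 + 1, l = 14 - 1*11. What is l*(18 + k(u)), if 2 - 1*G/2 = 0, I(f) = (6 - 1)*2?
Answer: 123/2 ≈ 61.500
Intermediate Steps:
l = 3 (l = 14 - 11 = 3)
u = 0
I(f) = 10 (I(f) = 5*2 = 10)
G = 4 (G = 4 - 2*0 = 4 + 0 = 4)
k(M) = (10 + M)/(4 + M) (k(M) = (M + 10)/(M + 4) = (10 + M)/(4 + M))
l*(18 + k(u)) = 3*(18 + (10 + 0)/(4 + 0)) = 3*(18 + 10/4) = 3*(18 + (1/4)*10) = 3*(18 + 5/2) = 3*(41/2) = 123/2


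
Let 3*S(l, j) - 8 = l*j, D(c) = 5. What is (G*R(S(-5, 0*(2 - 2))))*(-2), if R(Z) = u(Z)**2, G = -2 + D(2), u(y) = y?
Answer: -128/3 ≈ -42.667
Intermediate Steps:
S(l, j) = 8/3 + j*l/3 (S(l, j) = 8/3 + (l*j)/3 = 8/3 + (j*l)/3 = 8/3 + j*l/3)
G = 3 (G = -2 + 5 = 3)
R(Z) = Z**2
(G*R(S(-5, 0*(2 - 2))))*(-2) = (3*(8/3 + (1/3)*(0*(2 - 2))*(-5))**2)*(-2) = (3*(8/3 + (1/3)*(0*0)*(-5))**2)*(-2) = (3*(8/3 + (1/3)*0*(-5))**2)*(-2) = (3*(8/3 + 0)**2)*(-2) = (3*(8/3)**2)*(-2) = (3*(64/9))*(-2) = (64/3)*(-2) = -128/3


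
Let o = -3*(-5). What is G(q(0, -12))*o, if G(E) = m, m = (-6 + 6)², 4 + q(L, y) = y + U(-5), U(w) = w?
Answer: 0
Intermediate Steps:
o = 15
q(L, y) = -9 + y (q(L, y) = -4 + (y - 5) = -4 + (-5 + y) = -9 + y)
m = 0 (m = 0² = 0)
G(E) = 0
G(q(0, -12))*o = 0*15 = 0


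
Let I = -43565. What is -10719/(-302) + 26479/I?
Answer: 458976577/13156630 ≈ 34.886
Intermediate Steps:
-10719/(-302) + 26479/I = -10719/(-302) + 26479/(-43565) = -10719*(-1/302) + 26479*(-1/43565) = 10719/302 - 26479/43565 = 458976577/13156630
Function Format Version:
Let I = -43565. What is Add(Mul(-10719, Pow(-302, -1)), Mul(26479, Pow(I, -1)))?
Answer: Rational(458976577, 13156630) ≈ 34.886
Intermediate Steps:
Add(Mul(-10719, Pow(-302, -1)), Mul(26479, Pow(I, -1))) = Add(Mul(-10719, Pow(-302, -1)), Mul(26479, Pow(-43565, -1))) = Add(Mul(-10719, Rational(-1, 302)), Mul(26479, Rational(-1, 43565))) = Add(Rational(10719, 302), Rational(-26479, 43565)) = Rational(458976577, 13156630)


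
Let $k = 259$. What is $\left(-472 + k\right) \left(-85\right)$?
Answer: $18105$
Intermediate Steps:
$\left(-472 + k\right) \left(-85\right) = \left(-472 + 259\right) \left(-85\right) = \left(-213\right) \left(-85\right) = 18105$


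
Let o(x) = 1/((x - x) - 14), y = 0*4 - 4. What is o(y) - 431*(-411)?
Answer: 2479973/14 ≈ 1.7714e+5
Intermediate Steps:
y = -4 (y = 0 - 4 = -4)
o(x) = -1/14 (o(x) = 1/(0 - 14) = 1/(-14) = -1/14)
o(y) - 431*(-411) = -1/14 - 431*(-411) = -1/14 + 177141 = 2479973/14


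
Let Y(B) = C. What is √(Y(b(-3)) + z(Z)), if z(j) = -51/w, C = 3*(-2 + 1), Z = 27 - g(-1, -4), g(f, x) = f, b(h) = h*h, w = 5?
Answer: I*√330/5 ≈ 3.6332*I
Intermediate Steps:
b(h) = h²
Z = 28 (Z = 27 - 1*(-1) = 27 + 1 = 28)
C = -3 (C = 3*(-1) = -3)
z(j) = -51/5
Y(B) = -3
√(Y(b(-3)) + z(Z)) = √(-3 - 51/5) = √(-66/5) = I*√330/5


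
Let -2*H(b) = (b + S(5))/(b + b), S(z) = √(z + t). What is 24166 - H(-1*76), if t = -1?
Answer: 3673269/152 ≈ 24166.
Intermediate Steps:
S(z) = √(-1 + z) (S(z) = √(z - 1) = √(-1 + z))
H(b) = -(2 + b)/(4*b) (H(b) = -(b + √(-1 + 5))/(2*(b + b)) = -(b + √4)/(2*(2*b)) = -(b + 2)*1/(2*b)/2 = -(2 + b)*1/(2*b)/2 = -(2 + b)/(4*b))
24166 - H(-1*76) = 24166 - (-2 - (-1)*76)/(4*((-1*76))) = 24166 - (-2 - 1*(-76))/(4*(-76)) = 24166 - (-1)*(-2 + 76)/(4*76) = 24166 - (-1)*74/(4*76) = 24166 - 1*(-37/152) = 24166 + 37/152 = 3673269/152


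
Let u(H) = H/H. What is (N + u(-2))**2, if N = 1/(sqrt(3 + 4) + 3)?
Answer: (5 - sqrt(7))**2/4 ≈ 1.3856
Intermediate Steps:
u(H) = 1
N = 1/(3 + sqrt(7)) (N = 1/(sqrt(7) + 3) = 1/(3 + sqrt(7)) ≈ 0.17712)
(N + u(-2))**2 = ((3/2 - sqrt(7)/2) + 1)**2 = (5/2 - sqrt(7)/2)**2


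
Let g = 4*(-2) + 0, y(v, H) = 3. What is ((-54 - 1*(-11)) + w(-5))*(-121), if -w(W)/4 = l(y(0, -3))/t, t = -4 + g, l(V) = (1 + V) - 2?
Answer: 15367/3 ≈ 5122.3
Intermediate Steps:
g = -8 (g = -8 + 0 = -8)
l(V) = -1 + V
t = -12 (t = -4 - 8 = -12)
w(W) = ⅔ (w(W) = -4*(-1 + 3)/(-12) = -8*(-1)/12 = -4*(-⅙) = ⅔)
((-54 - 1*(-11)) + w(-5))*(-121) = ((-54 - 1*(-11)) + ⅔)*(-121) = ((-54 + 11) + ⅔)*(-121) = (-43 + ⅔)*(-121) = -127/3*(-121) = 15367/3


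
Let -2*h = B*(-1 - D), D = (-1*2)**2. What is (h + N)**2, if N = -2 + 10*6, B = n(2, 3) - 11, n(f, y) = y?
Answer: 1444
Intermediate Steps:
B = -8 (B = 3 - 11 = -8)
D = 4 (D = (-2)**2 = 4)
h = -20 (h = -(-4)*(-1 - 1*4) = -(-4)*(-1 - 4) = -(-4)*(-5) = -1/2*40 = -20)
N = 58 (N = -2 + 60 = 58)
(h + N)**2 = (-20 + 58)**2 = 38**2 = 1444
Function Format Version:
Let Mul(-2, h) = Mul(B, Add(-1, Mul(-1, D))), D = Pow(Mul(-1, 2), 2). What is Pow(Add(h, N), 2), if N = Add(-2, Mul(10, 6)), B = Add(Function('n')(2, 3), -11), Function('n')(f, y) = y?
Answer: 1444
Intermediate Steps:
B = -8 (B = Add(3, -11) = -8)
D = 4 (D = Pow(-2, 2) = 4)
h = -20 (h = Mul(Rational(-1, 2), Mul(-8, Add(-1, Mul(-1, 4)))) = Mul(Rational(-1, 2), Mul(-8, Add(-1, -4))) = Mul(Rational(-1, 2), Mul(-8, -5)) = Mul(Rational(-1, 2), 40) = -20)
N = 58 (N = Add(-2, 60) = 58)
Pow(Add(h, N), 2) = Pow(Add(-20, 58), 2) = Pow(38, 2) = 1444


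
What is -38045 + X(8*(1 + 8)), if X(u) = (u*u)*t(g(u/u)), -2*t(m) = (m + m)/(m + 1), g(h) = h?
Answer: -40637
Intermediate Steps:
t(m) = -m/(1 + m) (t(m) = -(m + m)/(2*(m + 1)) = -2*m/(2*(1 + m)) = -m/(1 + m))
X(u) = -u**2/2 (X(u) = (u*u)*(-u/u/(1 + u/u)) = u**2*(-1*1/(1 + 1)) = u**2*(-1*1/2) = u**2*(-1*1*1/2) = u**2*(-1/2) = -u**2/2)
-38045 + X(8*(1 + 8)) = -38045 - 64*(1 + 8)**2/2 = -38045 - (8*9)**2/2 = -38045 - 1/2*72**2 = -38045 - 1/2*5184 = -38045 - 2592 = -40637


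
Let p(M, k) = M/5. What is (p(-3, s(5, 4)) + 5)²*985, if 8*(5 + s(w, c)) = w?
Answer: 95348/5 ≈ 19070.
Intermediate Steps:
s(w, c) = -5 + w/8
p(M, k) = M/5 (p(M, k) = M*(⅕) = M/5)
(p(-3, s(5, 4)) + 5)²*985 = ((⅕)*(-3) + 5)²*985 = (-⅗ + 5)²*985 = (22/5)²*985 = (484/25)*985 = 95348/5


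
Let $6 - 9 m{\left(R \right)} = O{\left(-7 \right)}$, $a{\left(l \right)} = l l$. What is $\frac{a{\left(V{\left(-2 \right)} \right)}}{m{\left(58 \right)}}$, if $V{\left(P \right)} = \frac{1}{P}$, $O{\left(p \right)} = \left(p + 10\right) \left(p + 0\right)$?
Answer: $\frac{1}{12} \approx 0.083333$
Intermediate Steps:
$O{\left(p \right)} = p \left(10 + p\right)$ ($O{\left(p \right)} = \left(10 + p\right) p = p \left(10 + p\right)$)
$a{\left(l \right)} = l^{2}$
$m{\left(R \right)} = 3$ ($m{\left(R \right)} = \frac{2}{3} - \frac{\left(-7\right) \left(10 - 7\right)}{9} = \frac{2}{3} - \frac{\left(-7\right) 3}{9} = \frac{2}{3} - - \frac{7}{3} = \frac{2}{3} + \frac{7}{3} = 3$)
$\frac{a{\left(V{\left(-2 \right)} \right)}}{m{\left(58 \right)}} = \frac{\left(\frac{1}{-2}\right)^{2}}{3} = \left(- \frac{1}{2}\right)^{2} \cdot \frac{1}{3} = \frac{1}{4} \cdot \frac{1}{3} = \frac{1}{12}$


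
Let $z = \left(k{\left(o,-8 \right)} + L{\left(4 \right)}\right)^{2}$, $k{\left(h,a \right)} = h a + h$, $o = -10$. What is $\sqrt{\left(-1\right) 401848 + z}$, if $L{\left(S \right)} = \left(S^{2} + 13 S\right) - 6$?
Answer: $2 i \sqrt{96106} \approx 620.02 i$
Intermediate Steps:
$k{\left(h,a \right)} = h + a h$ ($k{\left(h,a \right)} = a h + h = h + a h$)
$L{\left(S \right)} = -6 + S^{2} + 13 S$
$z = 17424$ ($z = \left(- 10 \left(1 - 8\right) + \left(-6 + 4^{2} + 13 \cdot 4\right)\right)^{2} = \left(\left(-10\right) \left(-7\right) + \left(-6 + 16 + 52\right)\right)^{2} = \left(70 + 62\right)^{2} = 132^{2} = 17424$)
$\sqrt{\left(-1\right) 401848 + z} = \sqrt{\left(-1\right) 401848 + 17424} = \sqrt{-401848 + 17424} = \sqrt{-384424} = 2 i \sqrt{96106}$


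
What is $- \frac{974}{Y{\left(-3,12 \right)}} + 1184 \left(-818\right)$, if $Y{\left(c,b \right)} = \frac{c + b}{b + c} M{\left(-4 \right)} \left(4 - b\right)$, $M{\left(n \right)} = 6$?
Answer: $- \frac{23243801}{24} \approx -9.6849 \cdot 10^{5}$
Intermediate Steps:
$Y{\left(c,b \right)} = 24 - 6 b$ ($Y{\left(c,b \right)} = \frac{c + b}{b + c} 6 \left(4 - b\right) = \frac{b + c}{b + c} 6 \left(4 - b\right) = 1 \cdot 6 \left(4 - b\right) = 6 \left(4 - b\right) = 24 - 6 b$)
$- \frac{974}{Y{\left(-3,12 \right)}} + 1184 \left(-818\right) = - \frac{974}{24 - 72} + 1184 \left(-818\right) = - \frac{974}{24 - 72} - 968512 = - \frac{974}{-48} - 968512 = \left(-974\right) \left(- \frac{1}{48}\right) - 968512 = \frac{487}{24} - 968512 = - \frac{23243801}{24}$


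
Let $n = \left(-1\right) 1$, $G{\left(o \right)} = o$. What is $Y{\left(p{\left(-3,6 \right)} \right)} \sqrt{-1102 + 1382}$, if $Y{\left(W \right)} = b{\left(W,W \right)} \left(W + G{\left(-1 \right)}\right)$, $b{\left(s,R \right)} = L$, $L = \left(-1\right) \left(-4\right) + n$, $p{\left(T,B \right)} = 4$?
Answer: $18 \sqrt{70} \approx 150.6$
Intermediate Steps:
$n = -1$
$L = 3$ ($L = \left(-1\right) \left(-4\right) - 1 = 4 - 1 = 3$)
$b{\left(s,R \right)} = 3$
$Y{\left(W \right)} = -3 + 3 W$ ($Y{\left(W \right)} = 3 \left(W - 1\right) = 3 \left(-1 + W\right) = -3 + 3 W$)
$Y{\left(p{\left(-3,6 \right)} \right)} \sqrt{-1102 + 1382} = \left(-3 + 3 \cdot 4\right) \sqrt{-1102 + 1382} = \left(-3 + 12\right) \sqrt{280} = 9 \cdot 2 \sqrt{70} = 18 \sqrt{70}$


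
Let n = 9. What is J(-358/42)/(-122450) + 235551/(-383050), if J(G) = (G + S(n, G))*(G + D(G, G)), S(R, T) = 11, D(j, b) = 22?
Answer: -50901987847/82739489490 ≈ -0.61521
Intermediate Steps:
J(G) = (11 + G)*(22 + G) (J(G) = (G + 11)*(G + 22) = (11 + G)*(22 + G))
J(-358/42)/(-122450) + 235551/(-383050) = (242 + (-358/42)**2 + 33*(-358/42))/(-122450) + 235551/(-383050) = (242 + (-358*1/42)**2 + 33*(-358*1/42))*(-1/122450) + 235551*(-1/383050) = (242 + (-179/21)**2 + 33*(-179/21))*(-1/122450) - 235551/383050 = (242 + 32041/441 - 1969/7)*(-1/122450) - 235551/383050 = (14716/441)*(-1/122450) - 235551/383050 = -7358/27000225 - 235551/383050 = -50901987847/82739489490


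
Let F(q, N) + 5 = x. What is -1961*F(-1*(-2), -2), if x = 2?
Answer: 5883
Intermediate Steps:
F(q, N) = -3 (F(q, N) = -5 + 2 = -3)
-1961*F(-1*(-2), -2) = -1961*(-3) = 5883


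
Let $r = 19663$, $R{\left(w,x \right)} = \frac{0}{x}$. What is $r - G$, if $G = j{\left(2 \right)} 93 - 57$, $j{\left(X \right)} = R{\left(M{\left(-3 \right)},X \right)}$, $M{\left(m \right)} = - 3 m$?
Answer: $19720$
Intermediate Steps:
$R{\left(w,x \right)} = 0$
$j{\left(X \right)} = 0$
$G = -57$ ($G = 0 \cdot 93 - 57 = 0 - 57 = -57$)
$r - G = 19663 - -57 = 19663 + 57 = 19720$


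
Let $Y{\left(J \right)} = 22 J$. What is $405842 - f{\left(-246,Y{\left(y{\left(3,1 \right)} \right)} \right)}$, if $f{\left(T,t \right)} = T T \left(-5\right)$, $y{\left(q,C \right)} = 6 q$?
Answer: $708422$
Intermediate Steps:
$f{\left(T,t \right)} = - 5 T^{2}$ ($f{\left(T,t \right)} = T^{2} \left(-5\right) = - 5 T^{2}$)
$405842 - f{\left(-246,Y{\left(y{\left(3,1 \right)} \right)} \right)} = 405842 - - 5 \left(-246\right)^{2} = 405842 - \left(-5\right) 60516 = 405842 - -302580 = 405842 + 302580 = 708422$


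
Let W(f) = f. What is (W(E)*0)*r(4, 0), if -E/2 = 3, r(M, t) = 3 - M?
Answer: 0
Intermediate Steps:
E = -6 (E = -2*3 = -6)
(W(E)*0)*r(4, 0) = (-6*0)*(3 - 1*4) = 0*(3 - 4) = 0*(-1) = 0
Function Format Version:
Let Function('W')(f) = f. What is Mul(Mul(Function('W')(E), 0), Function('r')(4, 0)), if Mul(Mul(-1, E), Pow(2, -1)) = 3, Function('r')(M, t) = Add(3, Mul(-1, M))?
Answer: 0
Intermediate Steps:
E = -6 (E = Mul(-2, 3) = -6)
Mul(Mul(Function('W')(E), 0), Function('r')(4, 0)) = Mul(Mul(-6, 0), Add(3, Mul(-1, 4))) = Mul(0, Add(3, -4)) = Mul(0, -1) = 0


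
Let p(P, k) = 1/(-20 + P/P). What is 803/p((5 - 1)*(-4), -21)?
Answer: -15257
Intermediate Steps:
p(P, k) = -1/19 (p(P, k) = 1/(-20 + 1) = 1/(-19) = -1/19)
803/p((5 - 1)*(-4), -21) = 803/(-1/19) = 803*(-19) = -15257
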